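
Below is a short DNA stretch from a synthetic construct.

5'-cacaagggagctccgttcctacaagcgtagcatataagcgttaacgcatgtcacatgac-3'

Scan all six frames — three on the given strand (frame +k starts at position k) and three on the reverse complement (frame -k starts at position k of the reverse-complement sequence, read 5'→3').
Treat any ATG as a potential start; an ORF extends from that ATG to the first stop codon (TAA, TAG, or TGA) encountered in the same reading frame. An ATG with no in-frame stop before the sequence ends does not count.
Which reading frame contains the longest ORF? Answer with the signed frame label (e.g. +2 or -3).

Reverse complement (5'→3'): GTCATGTGACATGCGTTAACGCTTATATGCTACGCTTGTAGGAACGGAGCTCCCTTGTG
Frame +1: CAC AAG GGA GCT CCG TTC CTA CAA GCG TAG CAT ATA AGC GTT AAC GCA TGT CAC ATG — no ATG→stop ORF.
Frame +2: ACA AGG GAG CTC CGT TCC TAC AAG CGT AGC ATA TAA GCG TTA ACG CAT GTC ACA TGA — no ATG→stop ORF.
Frame +3: CAA GGG AGC TCC GTT CCT ACA AGC GTA GCA TAT AAG CGT TAA CGC ATG TCA CAT GAC — no ATG→stop ORF.
Frame -1: GTC ATG TGA CAT GCG TTA ACG CTT ATA TGC TAC GCT TGT AGG AAC GGA GCT CCC TTG — ATG at 4, stop TGA at 7 → 6 nt.
Frame -2: TCA TGT GAC ATG CGT TAA CGC TTA TAT GCT ACG CTT GTA GGA ACG GAG CTC CCT TGT — ATG at 11, stop TAA at 17 → 9 nt.
Frame -3: CAT GTG ACA TGC GTT AAC GCT TAT ATG CTA CGC TTG TAG GAA CGG AGC TCC CTT GTG — ATG at 27, stop TAG at 39 → 15 nt.
Longest ORF is 15 nt in frame -3 (positions 27–41).

-3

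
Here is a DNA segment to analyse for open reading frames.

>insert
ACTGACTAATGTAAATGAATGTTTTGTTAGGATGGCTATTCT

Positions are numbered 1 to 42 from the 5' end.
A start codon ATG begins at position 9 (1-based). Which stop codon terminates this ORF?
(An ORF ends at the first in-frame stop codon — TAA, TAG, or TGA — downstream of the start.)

TAA

Codons from position 9: ATG (9–11), TAA (12–14).
The first in-frame stop codon is TAA.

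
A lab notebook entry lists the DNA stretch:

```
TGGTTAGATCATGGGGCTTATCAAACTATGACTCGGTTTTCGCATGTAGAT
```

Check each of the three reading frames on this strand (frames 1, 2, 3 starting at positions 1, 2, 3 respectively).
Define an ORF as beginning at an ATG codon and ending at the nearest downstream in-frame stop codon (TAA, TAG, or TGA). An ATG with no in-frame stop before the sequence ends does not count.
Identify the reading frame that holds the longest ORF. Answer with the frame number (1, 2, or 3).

2

Frame 1: TGG TTA GAT CAT GGG GCT TAT CAA ACT ATG ACT CGG TTT TCG CAT GTA GAT — no ATG→stop ORF.
Frame 2: GGT TAG ATC ATG GGG CTT ATC AAA CTA TGA CTC GGT TTT CGC ATG TAG — ATG at 11, stop TGA at 29 → 21 nt; ATG at 44, stop TAG at 47 → 6 nt.
Frame 3: GTT AGA TCA TGG GGC TTA TCA AAC TAT GAC TCG GTT TTC GCA TGT AGA — no ATG→stop ORF.
Longest ORF is 21 nt in frame 2 (positions 11–31).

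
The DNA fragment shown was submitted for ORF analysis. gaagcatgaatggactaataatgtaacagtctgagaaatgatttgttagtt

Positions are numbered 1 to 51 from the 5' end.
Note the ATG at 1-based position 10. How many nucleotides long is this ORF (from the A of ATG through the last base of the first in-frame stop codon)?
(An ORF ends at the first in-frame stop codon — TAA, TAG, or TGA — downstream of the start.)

Codons from position 10: ATG (10–12), GAC (13–15), TAA (16–18).
TAA is the first in-frame stop; ORF spans 10–18, 9 nucleotides.

9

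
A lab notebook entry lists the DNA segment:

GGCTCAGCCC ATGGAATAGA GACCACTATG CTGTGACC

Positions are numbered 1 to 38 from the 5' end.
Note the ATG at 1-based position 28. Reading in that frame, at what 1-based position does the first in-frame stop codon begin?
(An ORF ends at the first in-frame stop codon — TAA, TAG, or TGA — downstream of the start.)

34

Codons from position 28: ATG (28–30), CTG (31–33), TGA (34–36).
TGA is a stop codon; it begins at position 34.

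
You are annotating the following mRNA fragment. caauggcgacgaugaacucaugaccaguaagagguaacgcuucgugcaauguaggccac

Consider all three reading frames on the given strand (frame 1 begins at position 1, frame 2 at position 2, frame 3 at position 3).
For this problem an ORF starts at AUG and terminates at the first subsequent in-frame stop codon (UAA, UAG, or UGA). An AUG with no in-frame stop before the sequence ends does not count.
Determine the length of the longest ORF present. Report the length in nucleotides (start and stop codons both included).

Frame 1: CAA UGG CGA CGA UGA ACU CAU GAC CAG UAA GAG GUA ACG CUU CGU GCA AUG UAG GCC — AUG at 49, stop UAG at 52 → 6 nt.
Frame 2: AAU GGC GAC GAU GAA CUC AUG ACC AGU AAG AGG UAA CGC UUC GUG CAA UGU AGG CCA — AUG at 20, stop UAA at 35 → 18 nt.
Frame 3: AUG GCG ACG AUG AAC UCA UGA CCA GUA AGA GGU AAC GCU UCG UGC AAU GUA GGC CAC — AUG at 3, stop UGA at 21 → 21 nt; AUG at 12, stop UGA at 21 → 12 nt.
Longest: frame 3, positions 3–23, 21 nt = 7 codons = 6 aa. → 21 nucleotides.

21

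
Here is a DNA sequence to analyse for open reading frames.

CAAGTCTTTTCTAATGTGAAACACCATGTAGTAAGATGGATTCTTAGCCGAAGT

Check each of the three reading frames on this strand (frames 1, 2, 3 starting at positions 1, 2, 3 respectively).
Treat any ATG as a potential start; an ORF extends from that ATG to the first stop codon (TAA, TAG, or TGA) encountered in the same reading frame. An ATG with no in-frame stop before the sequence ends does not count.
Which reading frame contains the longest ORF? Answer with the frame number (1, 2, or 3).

Frame 1: CAA GTC TTT TCT AAT GTG AAA CAC CAT GTA GTA AGA TGG ATT CTT AGC CGA AGT — no ATG→stop ORF.
Frame 2: AAG TCT TTT CTA ATG TGA AAC ACC ATG TAG TAA GAT GGA TTC TTA GCC GAA — ATG at 14, stop TGA at 17 → 6 nt; ATG at 26, stop TAG at 29 → 6 nt.
Frame 3: AGT CTT TTC TAA TGT GAA ACA CCA TGT AGT AAG ATG GAT TCT TAG CCG AAG — ATG at 36, stop TAG at 45 → 12 nt.
Longest ORF is 12 nt in frame 3 (positions 36–47).

3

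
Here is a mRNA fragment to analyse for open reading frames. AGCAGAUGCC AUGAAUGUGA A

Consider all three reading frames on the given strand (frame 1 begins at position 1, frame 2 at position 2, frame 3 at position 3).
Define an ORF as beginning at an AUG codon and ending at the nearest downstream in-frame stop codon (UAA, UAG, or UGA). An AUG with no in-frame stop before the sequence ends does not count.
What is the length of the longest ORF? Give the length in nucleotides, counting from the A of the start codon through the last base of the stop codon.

Frame 1: AGC AGA UGC CAU GAA UGU GAA — no AUG→stop ORF.
Frame 2: GCA GAU GCC AUG AAU GUG — no AUG→stop ORF.
Frame 3: CAG AUG CCA UGA AUG UGA — AUG at 6, stop UGA at 12 → 9 nt; AUG at 15, stop UGA at 18 → 6 nt.
Longest: frame 3, positions 6–14, 9 nt = 3 codons = 2 aa. → 9 nucleotides.

9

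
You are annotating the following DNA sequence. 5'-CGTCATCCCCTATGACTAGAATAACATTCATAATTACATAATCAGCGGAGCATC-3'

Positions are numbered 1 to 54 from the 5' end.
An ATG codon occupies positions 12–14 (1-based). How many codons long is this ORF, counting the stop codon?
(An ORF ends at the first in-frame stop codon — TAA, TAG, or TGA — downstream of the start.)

Codons from position 12: ATG (12–14), ACT (15–17), AGA (18–20), ATA (21–23), ACA (24–26), TTC (27–29), ATA (30–32), ATT (33–35), ACA (36–38), TAA (39–41).
TAA is the first in-frame stop; that's 10 codons including the stop.

10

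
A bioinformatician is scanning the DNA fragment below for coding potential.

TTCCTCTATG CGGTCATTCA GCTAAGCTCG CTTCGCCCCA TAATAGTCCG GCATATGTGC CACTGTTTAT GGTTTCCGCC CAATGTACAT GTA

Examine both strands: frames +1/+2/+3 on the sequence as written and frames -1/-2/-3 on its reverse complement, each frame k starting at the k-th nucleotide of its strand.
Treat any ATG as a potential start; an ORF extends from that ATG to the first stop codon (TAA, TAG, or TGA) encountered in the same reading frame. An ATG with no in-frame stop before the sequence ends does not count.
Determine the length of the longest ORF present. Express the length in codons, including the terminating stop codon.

Reverse complement (5'→3'): TACATGTACATTGGGCGGAAACCATAAACAGTGGCACATATGCCGGACTATTATGGGGCGAAGCGAGCTTAGCTGAATGACCGCATAGAGGAA
Frame +1: TTC CTC TAT GCG GTC ATT CAG CTA AGC TCG CTT CGC CCC ATA ATA GTC CGG CAT ATG TGC CAC TGT TTA TGG TTT CCG CCC AAT GTA CAT GTA — no ATG→stop ORF.
Frame +2: TCC TCT ATG CGG TCA TTC AGC TAA GCT CGC TTC GCC CCA TAA TAG TCC GGC ATA TGT GCC ACT GTT TAT GGT TTC CGC CCA ATG TAC ATG — ATG at 8, stop TAA at 23 → 18 nt.
Frame +3: CCT CTA TGC GGT CAT TCA GCT AAG CTC GCT TCG CCC CAT AAT AGT CCG GCA TAT GTG CCA CTG TTT ATG GTT TCC GCC CAA TGT ACA TGT — no ATG→stop ORF.
Frame -1: TAC ATG TAC ATT GGG CGG AAA CCA TAA ACA GTG GCA CAT ATG CCG GAC TAT TAT GGG GCG AAG CGA GCT TAG CTG AAT GAC CGC ATA GAG GAA — ATG at 4, stop TAA at 25 → 24 nt; ATG at 40, stop TAG at 70 → 33 nt.
Frame -2: ACA TGT ACA TTG GGC GGA AAC CAT AAA CAG TGG CAC ATA TGC CGG ACT ATT ATG GGG CGA AGC GAG CTT AGC TGA ATG ACC GCA TAG AGG — ATG at 53, stop TGA at 74 → 24 nt; ATG at 77, stop TAG at 86 → 12 nt.
Frame -3: CAT GTA CAT TGG GCG GAA ACC ATA AAC AGT GGC ACA TAT GCC GGA CTA TTA TGG GGC GAA GCG AGC TTA GCT GAA TGA CCG CAT AGA GGA — no ATG→stop ORF.
Longest: frame -1, positions 40–72, 33 nt = 11 codons = 10 aa. → 11 codons.

11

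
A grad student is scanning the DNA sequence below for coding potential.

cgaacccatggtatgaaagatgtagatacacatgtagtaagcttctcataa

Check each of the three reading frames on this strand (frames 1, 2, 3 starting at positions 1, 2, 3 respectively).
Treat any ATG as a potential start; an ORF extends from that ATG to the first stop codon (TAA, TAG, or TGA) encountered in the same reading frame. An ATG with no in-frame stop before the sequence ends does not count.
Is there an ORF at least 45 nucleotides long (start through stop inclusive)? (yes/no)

no

Frame 1: CGA ACC CAT GGT ATG AAA GAT GTA GAT ACA CAT GTA GTA AGC TTC TCA TAA — ATG at 13, stop TAA at 49 → 39 nt.
Frame 2: GAA CCC ATG GTA TGA AAG ATG TAG ATA CAC ATG TAG TAA GCT TCT CAT — ATG at 8, stop TGA at 14 → 9 nt; ATG at 20, stop TAG at 23 → 6 nt; ATG at 32, stop TAG at 35 → 6 nt.
Frame 3: AAC CCA TGG TAT GAA AGA TGT AGA TAC ACA TGT AGT AAG CTT CTC ATA — no ATG→stop ORF.
Largest ORF found is 39 nucleotides < 45, so no.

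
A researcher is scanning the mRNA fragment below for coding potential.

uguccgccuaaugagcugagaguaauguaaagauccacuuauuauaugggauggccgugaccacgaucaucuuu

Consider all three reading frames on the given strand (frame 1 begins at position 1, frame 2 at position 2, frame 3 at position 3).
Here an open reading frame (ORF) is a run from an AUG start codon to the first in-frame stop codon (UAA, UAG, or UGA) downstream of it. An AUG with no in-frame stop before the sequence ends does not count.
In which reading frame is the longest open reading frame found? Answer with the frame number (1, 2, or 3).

Frame 1: UGU CCG CCU AAU GAG CUG AGA GUA AUG UAA AGA UCC ACU UAU UAU AUG GGA UGG CCG UGA CCA CGA UCA UCU — AUG at 25, stop UAA at 28 → 6 nt; AUG at 46, stop UGA at 58 → 15 nt.
Frame 2: GUC CGC CUA AUG AGC UGA GAG UAA UGU AAA GAU CCA CUU AUU AUA UGG GAU GGC CGU GAC CAC GAU CAU CUU — AUG at 11, stop UGA at 17 → 9 nt.
Frame 3: UCC GCC UAA UGA GCU GAG AGU AAU GUA AAG AUC CAC UUA UUA UAU GGG AUG GCC GUG ACC ACG AUC AUC UUU — no AUG→stop ORF.
Longest ORF is 15 nt in frame 1 (positions 46–60).

1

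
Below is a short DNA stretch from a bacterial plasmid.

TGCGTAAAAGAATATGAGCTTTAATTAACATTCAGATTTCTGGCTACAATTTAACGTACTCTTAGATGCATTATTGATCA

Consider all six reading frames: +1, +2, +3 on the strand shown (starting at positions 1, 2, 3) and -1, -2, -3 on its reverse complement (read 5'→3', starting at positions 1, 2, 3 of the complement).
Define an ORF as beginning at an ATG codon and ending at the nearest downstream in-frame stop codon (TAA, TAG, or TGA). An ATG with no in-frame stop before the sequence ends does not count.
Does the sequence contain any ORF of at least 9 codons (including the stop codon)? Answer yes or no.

no

Reverse complement (5'→3'): TGATCAATAATGCATCTAAGAGTACGTTAAATTGTAGCCAGAAATCTGAATGTTAATTAAAGCTCATATTCTTTTACGCA
Frame +1: TGC GTA AAA GAA TAT GAG CTT TAA TTA ACA TTC AGA TTT CTG GCT ACA ATT TAA CGT ACT CTT AGA TGC ATT ATT GAT — no ATG→stop ORF.
Frame +2: GCG TAA AAG AAT ATG AGC TTT AAT TAA CAT TCA GAT TTC TGG CTA CAA TTT AAC GTA CTC TTA GAT GCA TTA TTG ATC — ATG at 14, stop TAA at 26 → 15 nt.
Frame +3: CGT AAA AGA ATA TGA GCT TTA ATT AAC ATT CAG ATT TCT GGC TAC AAT TTA ACG TAC TCT TAG ATG CAT TAT TGA TCA — ATG at 66, stop TGA at 75 → 12 nt.
Frame -1: TGA TCA ATA ATG CAT CTA AGA GTA CGT TAA ATT GTA GCC AGA AAT CTG AAT GTT AAT TAA AGC TCA TAT TCT TTT ACG — ATG at 10, stop TAA at 28 → 21 nt.
Frame -2: GAT CAA TAA TGC ATC TAA GAG TAC GTT AAA TTG TAG CCA GAA ATC TGA ATG TTA ATT AAA GCT CAT ATT CTT TTA CGC — no ATG→stop ORF.
Frame -3: ATC AAT AAT GCA TCT AAG AGT ACG TTA AAT TGT AGC CAG AAA TCT GAA TGT TAA TTA AAG CTC ATA TTC TTT TAC GCA — no ATG→stop ORF.
Largest ORF found is 7 codons < 9, so no.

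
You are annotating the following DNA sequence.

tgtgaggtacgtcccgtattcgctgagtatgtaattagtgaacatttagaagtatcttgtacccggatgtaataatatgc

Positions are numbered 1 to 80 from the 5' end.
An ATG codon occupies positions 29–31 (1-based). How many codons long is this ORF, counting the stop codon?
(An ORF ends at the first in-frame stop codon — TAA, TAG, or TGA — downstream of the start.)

2

Codons from position 29: ATG (29–31), TAA (32–34).
TAA is the first in-frame stop; that's 2 codons including the stop.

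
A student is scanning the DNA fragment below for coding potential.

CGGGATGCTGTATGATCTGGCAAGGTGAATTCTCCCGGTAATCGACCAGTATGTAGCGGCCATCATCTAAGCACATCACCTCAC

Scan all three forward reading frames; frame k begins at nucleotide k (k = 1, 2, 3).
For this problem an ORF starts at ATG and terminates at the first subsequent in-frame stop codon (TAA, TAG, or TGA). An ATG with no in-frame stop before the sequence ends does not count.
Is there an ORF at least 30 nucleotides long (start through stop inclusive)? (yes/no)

yes

Frame 1: CGG GAT GCT GTA TGA TCT GGC AAG GTG AAT TCT CCC GGT AAT CGA CCA GTA TGT AGC GGC CAT CAT CTA AGC ACA TCA CCT CAC — no ATG→stop ORF.
Frame 2: GGG ATG CTG TAT GAT CTG GCA AGG TGA ATT CTC CCG GTA ATC GAC CAG TAT GTA GCG GCC ATC ATC TAA GCA CAT CAC CTC — ATG at 5, stop TGA at 26 → 24 nt.
Frame 3: GGA TGC TGT ATG ATC TGG CAA GGT GAA TTC TCC CGG TAA TCG ACC AGT ATG TAG CGG CCA TCA TCT AAG CAC ATC ACC TCA — ATG at 12, stop TAA at 39 → 30 nt; ATG at 51, stop TAG at 54 → 6 nt.
Frame 3 has an ORF of 30 nucleotides (positions 12–41) ≥ 30, so yes.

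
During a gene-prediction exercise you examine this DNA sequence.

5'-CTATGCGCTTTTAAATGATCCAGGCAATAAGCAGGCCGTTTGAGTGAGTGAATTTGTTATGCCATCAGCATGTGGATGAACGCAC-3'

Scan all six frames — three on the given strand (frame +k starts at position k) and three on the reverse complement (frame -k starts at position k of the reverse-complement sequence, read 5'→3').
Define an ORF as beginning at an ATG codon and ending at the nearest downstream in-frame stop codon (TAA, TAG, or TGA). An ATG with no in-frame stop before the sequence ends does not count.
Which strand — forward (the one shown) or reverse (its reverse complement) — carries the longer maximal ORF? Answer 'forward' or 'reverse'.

forward

Reverse complement (5'→3'): GTGCGTTCATCCACATGCTGATGGCATAACAAATTCACTCACTCAAACGGCCTGCTTATTGCCTGGATCATTTAAAAGCGCATAG
Frame +1: CTA TGC GCT TTT AAA TGA TCC AGG CAA TAA GCA GGC CGT TTG AGT GAG TGA ATT TGT TAT GCC ATC AGC ATG TGG ATG AAC GCA — no ATG→stop ORF.
Frame +2: TAT GCG CTT TTA AAT GAT CCA GGC AAT AAG CAG GCC GTT TGA GTG AGT GAA TTT GTT ATG CCA TCA GCA TGT GGA TGA ACG CAC — ATG at 59, stop TGA at 77 → 21 nt.
Frame +3: ATG CGC TTT TAA ATG ATC CAG GCA ATA AGC AGG CCG TTT GAG TGA GTG AAT TTG TTA TGC CAT CAG CAT GTG GAT GAA CGC — ATG at 3, stop TAA at 12 → 12 nt; ATG at 15, stop TGA at 45 → 33 nt.
Frame -1: GTG CGT TCA TCC ACA TGC TGA TGG CAT AAC AAA TTC ACT CAC TCA AAC GGC CTG CTT ATT GCC TGG ATC ATT TAA AAG CGC ATA — no ATG→stop ORF.
Frame -2: TGC GTT CAT CCA CAT GCT GAT GGC ATA ACA AAT TCA CTC ACT CAA ACG GCC TGC TTA TTG CCT GGA TCA TTT AAA AGC GCA TAG — no ATG→stop ORF.
Frame -3: GCG TTC ATC CAC ATG CTG ATG GCA TAA CAA ATT CAC TCA CTC AAA CGG CCT GCT TAT TGC CTG GAT CAT TTA AAA GCG CAT — ATG at 15, stop TAA at 27 → 15 nt; ATG at 21, stop TAA at 27 → 9 nt.
Forward-strand max 33 nt; reverse-strand max 15 nt. The forward strand has the longer ORF.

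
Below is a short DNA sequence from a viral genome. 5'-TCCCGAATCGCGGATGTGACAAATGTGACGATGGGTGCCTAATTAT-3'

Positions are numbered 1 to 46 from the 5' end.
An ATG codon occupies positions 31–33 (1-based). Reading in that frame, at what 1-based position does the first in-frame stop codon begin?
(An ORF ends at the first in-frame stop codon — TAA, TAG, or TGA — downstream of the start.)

Codons from position 31: ATG (31–33), GGT (34–36), GCC (37–39), TAA (40–42).
TAA is a stop codon; it begins at position 40.

40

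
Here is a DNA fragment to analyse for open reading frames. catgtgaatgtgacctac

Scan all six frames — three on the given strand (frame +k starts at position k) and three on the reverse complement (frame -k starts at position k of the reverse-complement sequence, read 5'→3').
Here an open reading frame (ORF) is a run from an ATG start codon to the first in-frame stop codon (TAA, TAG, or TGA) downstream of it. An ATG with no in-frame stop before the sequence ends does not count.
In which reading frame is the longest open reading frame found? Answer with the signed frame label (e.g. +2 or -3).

+2

Reverse complement (5'→3'): GTAGGTCACATTCACATG
Frame +1: CAT GTG AAT GTG ACC TAC — no ATG→stop ORF.
Frame +2: ATG TGA ATG TGA CCT — ATG at 2, stop TGA at 5 → 6 nt; ATG at 8, stop TGA at 11 → 6 nt.
Frame +3: TGT GAA TGT GAC CTA — no ATG→stop ORF.
Frame -1: GTA GGT CAC ATT CAC ATG — no ATG→stop ORF.
Frame -2: TAG GTC ACA TTC ACA — no ATG→stop ORF.
Frame -3: AGG TCA CAT TCA CAT — no ATG→stop ORF.
Longest ORF is 6 nt in frame +2 (positions 2–7).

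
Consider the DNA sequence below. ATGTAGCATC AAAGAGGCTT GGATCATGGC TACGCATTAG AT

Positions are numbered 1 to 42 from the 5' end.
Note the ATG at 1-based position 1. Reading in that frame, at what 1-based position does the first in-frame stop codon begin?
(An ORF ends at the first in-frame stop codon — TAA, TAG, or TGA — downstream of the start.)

4

Codons from position 1: ATG (1–3), TAG (4–6).
TAG is a stop codon; it begins at position 4.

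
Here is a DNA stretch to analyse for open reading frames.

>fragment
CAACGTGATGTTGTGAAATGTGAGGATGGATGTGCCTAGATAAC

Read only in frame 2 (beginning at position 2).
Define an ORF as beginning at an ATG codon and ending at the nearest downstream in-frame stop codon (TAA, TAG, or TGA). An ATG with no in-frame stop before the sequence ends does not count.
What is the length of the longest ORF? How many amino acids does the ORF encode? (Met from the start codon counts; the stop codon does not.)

5

Frame 2: AAC GTG ATG TTG TGA AAT GTG AGG ATG GAT GTG CCT AGA TAA — ATG at 8, stop TGA at 14 → 9 nt; ATG at 26, stop TAA at 41 → 18 nt.
Longest: frame 2, positions 26–43, 18 nt = 6 codons = 5 aa. → 5 amino acids.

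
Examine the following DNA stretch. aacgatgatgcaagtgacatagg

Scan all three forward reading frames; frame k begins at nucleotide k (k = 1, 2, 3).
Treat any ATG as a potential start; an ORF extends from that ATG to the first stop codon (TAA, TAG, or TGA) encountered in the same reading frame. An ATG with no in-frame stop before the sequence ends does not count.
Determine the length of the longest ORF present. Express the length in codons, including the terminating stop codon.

Frame 1: AAC GAT GAT GCA AGT GAC ATA — no ATG→stop ORF.
Frame 2: ACG ATG ATG CAA GTG ACA TAG — ATG at 5, stop TAG at 20 → 18 nt; ATG at 8, stop TAG at 20 → 15 nt.
Frame 3: CGA TGA TGC AAG TGA CAT AGG — no ATG→stop ORF.
Longest: frame 2, positions 5–22, 18 nt = 6 codons = 5 aa. → 6 codons.

6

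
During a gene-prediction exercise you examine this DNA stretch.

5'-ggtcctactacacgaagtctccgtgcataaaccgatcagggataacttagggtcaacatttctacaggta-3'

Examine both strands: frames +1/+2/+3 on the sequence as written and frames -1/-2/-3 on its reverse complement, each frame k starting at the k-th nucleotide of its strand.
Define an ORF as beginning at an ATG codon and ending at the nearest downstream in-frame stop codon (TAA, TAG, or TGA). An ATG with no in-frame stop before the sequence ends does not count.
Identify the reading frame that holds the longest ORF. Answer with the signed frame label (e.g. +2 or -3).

Reverse complement (5'→3'): TACCTGTAGAAATGTTGACCCTAAGTTATCCCTGATCGGTTTATGCACGGAGACTTCGTGTAGTAGGACC
Frame +1: GGT CCT ACT ACA CGA AGT CTC CGT GCA TAA ACC GAT CAG GGA TAA CTT AGG GTC AAC ATT TCT ACA GGT — no ATG→stop ORF.
Frame +2: GTC CTA CTA CAC GAA GTC TCC GTG CAT AAA CCG ATC AGG GAT AAC TTA GGG TCA ACA TTT CTA CAG GTA — no ATG→stop ORF.
Frame +3: TCC TAC TAC ACG AAG TCT CCG TGC ATA AAC CGA TCA GGG ATA ACT TAG GGT CAA CAT TTC TAC AGG — no ATG→stop ORF.
Frame -1: TAC CTG TAG AAA TGT TGA CCC TAA GTT ATC CCT GAT CGG TTT ATG CAC GGA GAC TTC GTG TAG TAG GAC — ATG at 43, stop TAG at 61 → 21 nt.
Frame -2: ACC TGT AGA AAT GTT GAC CCT AAG TTA TCC CTG ATC GGT TTA TGC ACG GAG ACT TCG TGT AGT AGG ACC — no ATG→stop ORF.
Frame -3: CCT GTA GAA ATG TTG ACC CTA AGT TAT CCC TGA TCG GTT TAT GCA CGG AGA CTT CGT GTA GTA GGA — ATG at 12, stop TGA at 33 → 24 nt.
Longest ORF is 24 nt in frame -3 (positions 12–35).

-3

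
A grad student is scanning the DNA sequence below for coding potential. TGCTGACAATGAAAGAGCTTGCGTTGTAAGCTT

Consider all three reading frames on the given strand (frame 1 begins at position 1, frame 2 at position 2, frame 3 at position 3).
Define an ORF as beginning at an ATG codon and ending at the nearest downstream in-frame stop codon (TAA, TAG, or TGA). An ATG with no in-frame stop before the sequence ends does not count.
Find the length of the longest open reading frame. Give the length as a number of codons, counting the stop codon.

7

Frame 1: TGC TGA CAA TGA AAG AGC TTG CGT TGT AAG CTT — no ATG→stop ORF.
Frame 2: GCT GAC AAT GAA AGA GCT TGC GTT GTA AGC — no ATG→stop ORF.
Frame 3: CTG ACA ATG AAA GAG CTT GCG TTG TAA GCT — ATG at 9, stop TAA at 27 → 21 nt.
Longest: frame 3, positions 9–29, 21 nt = 7 codons = 6 aa. → 7 codons.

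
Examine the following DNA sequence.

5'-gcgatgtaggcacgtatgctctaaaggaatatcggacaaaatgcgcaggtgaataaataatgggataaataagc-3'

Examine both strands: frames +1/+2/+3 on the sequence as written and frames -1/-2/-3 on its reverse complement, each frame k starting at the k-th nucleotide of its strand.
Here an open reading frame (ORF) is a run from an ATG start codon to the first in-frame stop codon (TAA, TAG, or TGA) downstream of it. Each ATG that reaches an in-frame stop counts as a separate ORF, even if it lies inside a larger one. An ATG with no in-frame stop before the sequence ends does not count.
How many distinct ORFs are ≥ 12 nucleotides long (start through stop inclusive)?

1

Reverse complement (5'→3'): GCTTATTTATCCCATTATTTATTCACCTGCGCATTTTGTCCGATATTCCTTTAGAGCATACGTGCCTACATCGC
Frame +1: GCG ATG TAG GCA CGT ATG CTC TAA AGG AAT ATC GGA CAA AAT GCG CAG GTG AAT AAA TAA TGG GAT AAA TAA — ATG at 4, stop TAG at 7 → 6 nt; ATG at 16, stop TAA at 22 → 9 nt.
Frame +2: CGA TGT AGG CAC GTA TGC TCT AAA GGA ATA TCG GAC AAA ATG CGC AGG TGA ATA AAT AAT GGG ATA AAT AAG — ATG at 41, stop TGA at 50 → 12 nt.
Frame +3: GAT GTA GGC ACG TAT GCT CTA AAG GAA TAT CGG ACA AAA TGC GCA GGT GAA TAA ATA ATG GGA TAA ATA AGC — ATG at 60, stop TAA at 66 → 9 nt.
Frame -1: GCT TAT TTA TCC CAT TAT TTA TTC ACC TGC GCA TTT TGT CCG ATA TTC CTT TAG AGC ATA CGT GCC TAC ATC — no ATG→stop ORF.
Frame -2: CTT ATT TAT CCC ATT ATT TAT TCA CCT GCG CAT TTT GTC CGA TAT TCC TTT AGA GCA TAC GTG CCT ACA TCG — no ATG→stop ORF.
Frame -3: TTA TTT ATC CCA TTA TTT ATT CAC CTG CGC ATT TTG TCC GAT ATT CCT TTA GAG CAT ACG TGC CTA CAT CGC — no ATG→stop ORF.
ORFs ≥ 12 nucleotides: frame +2 41–52 (12 nucleotides). Count = 1.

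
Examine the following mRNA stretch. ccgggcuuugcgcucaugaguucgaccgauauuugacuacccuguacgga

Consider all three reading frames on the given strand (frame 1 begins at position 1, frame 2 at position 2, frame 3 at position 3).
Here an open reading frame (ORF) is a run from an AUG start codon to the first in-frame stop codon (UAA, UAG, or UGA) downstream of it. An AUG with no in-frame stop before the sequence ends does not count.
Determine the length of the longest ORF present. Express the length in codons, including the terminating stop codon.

Frame 1: CCG GGC UUU GCG CUC AUG AGU UCG ACC GAU AUU UGA CUA CCC UGU ACG — AUG at 16, stop UGA at 34 → 21 nt.
Frame 2: CGG GCU UUG CGC UCA UGA GUU CGA CCG AUA UUU GAC UAC CCU GUA CGG — no AUG→stop ORF.
Frame 3: GGG CUU UGC GCU CAU GAG UUC GAC CGA UAU UUG ACU ACC CUG UAC GGA — no AUG→stop ORF.
Longest: frame 1, positions 16–36, 21 nt = 7 codons = 6 aa. → 7 codons.

7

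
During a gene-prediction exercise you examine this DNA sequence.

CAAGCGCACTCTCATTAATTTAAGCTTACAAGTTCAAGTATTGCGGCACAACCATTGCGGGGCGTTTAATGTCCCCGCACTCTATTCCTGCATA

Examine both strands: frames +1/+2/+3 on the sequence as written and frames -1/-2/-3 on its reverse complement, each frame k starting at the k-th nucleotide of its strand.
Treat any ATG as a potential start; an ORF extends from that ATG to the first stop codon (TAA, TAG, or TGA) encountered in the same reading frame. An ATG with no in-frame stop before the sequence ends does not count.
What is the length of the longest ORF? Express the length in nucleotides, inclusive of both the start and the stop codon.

Reverse complement (5'→3'): TATGCAGGAATAGAGTGCGGGGACATTAAACGCCCCGCAATGGTTGTGCCGCAATACTTGAACTTGTAAGCTTAAATTAATGAGAGTGCGCTTG
Frame +1: CAA GCG CAC TCT CAT TAA TTT AAG CTT ACA AGT TCA AGT ATT GCG GCA CAA CCA TTG CGG GGC GTT TAA TGT CCC CGC ACT CTA TTC CTG CAT — no ATG→stop ORF.
Frame +2: AAG CGC ACT CTC ATT AAT TTA AGC TTA CAA GTT CAA GTA TTG CGG CAC AAC CAT TGC GGG GCG TTT AAT GTC CCC GCA CTC TAT TCC TGC ATA — no ATG→stop ORF.
Frame +3: AGC GCA CTC TCA TTA ATT TAA GCT TAC AAG TTC AAG TAT TGC GGC ACA ACC ATT GCG GGG CGT TTA ATG TCC CCG CAC TCT ATT CCT GCA — no ATG→stop ORF.
Frame -1: TAT GCA GGA ATA GAG TGC GGG GAC ATT AAA CGC CCC GCA ATG GTT GTG CCG CAA TAC TTG AAC TTG TAA GCT TAA ATT AAT GAG AGT GCG CTT — ATG at 40, stop TAA at 67 → 30 nt.
Frame -2: ATG CAG GAA TAG AGT GCG GGG ACA TTA AAC GCC CCG CAA TGG TTG TGC CGC AAT ACT TGA ACT TGT AAG CTT AAA TTA ATG AGA GTG CGC TTG — ATG at 2, stop TAG at 11 → 12 nt.
Frame -3: TGC AGG AAT AGA GTG CGG GGA CAT TAA ACG CCC CGC AAT GGT TGT GCC GCA ATA CTT GAA CTT GTA AGC TTA AAT TAA TGA GAG TGC GCT — no ATG→stop ORF.
Longest: frame -1, positions 40–69, 30 nt = 10 codons = 9 aa. → 30 nucleotides.

30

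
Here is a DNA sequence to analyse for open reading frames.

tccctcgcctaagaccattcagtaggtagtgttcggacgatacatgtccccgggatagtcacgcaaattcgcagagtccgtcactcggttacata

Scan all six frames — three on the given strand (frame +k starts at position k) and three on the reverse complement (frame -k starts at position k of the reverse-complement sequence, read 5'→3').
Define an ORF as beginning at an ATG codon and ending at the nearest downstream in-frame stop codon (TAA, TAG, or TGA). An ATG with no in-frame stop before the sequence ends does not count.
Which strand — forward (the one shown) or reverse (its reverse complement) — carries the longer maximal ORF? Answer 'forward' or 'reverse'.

Reverse complement (5'→3'): TATGTAACCGAGTGACGGACTCTGCGAATTTGCGTGACTATCCCGGGGACATGTATCGTCCGAACACTACCTACTGAATGGTCTTAGGCGAGGGA
Frame +1: TCC CTC GCC TAA GAC CAT TCA GTA GGT AGT GTT CGG ACG ATA CAT GTC CCC GGG ATA GTC ACG CAA ATT CGC AGA GTC CGT CAC TCG GTT ACA — no ATG→stop ORF.
Frame +2: CCC TCG CCT AAG ACC ATT CAG TAG GTA GTG TTC GGA CGA TAC ATG TCC CCG GGA TAG TCA CGC AAA TTC GCA GAG TCC GTC ACT CGG TTA CAT — ATG at 44, stop TAG at 56 → 15 nt.
Frame +3: CCT CGC CTA AGA CCA TTC AGT AGG TAG TGT TCG GAC GAT ACA TGT CCC CGG GAT AGT CAC GCA AAT TCG CAG AGT CCG TCA CTC GGT TAC ATA — no ATG→stop ORF.
Frame -1: TAT GTA ACC GAG TGA CGG ACT CTG CGA ATT TGC GTG ACT ATC CCG GGG ACA TGT ATC GTC CGA ACA CTA CCT ACT GAA TGG TCT TAG GCG AGG — no ATG→stop ORF.
Frame -2: ATG TAA CCG AGT GAC GGA CTC TGC GAA TTT GCG TGA CTA TCC CGG GGA CAT GTA TCG TCC GAA CAC TAC CTA CTG AAT GGT CTT AGG CGA GGG — ATG at 2, stop TAA at 5 → 6 nt.
Frame -3: TGT AAC CGA GTG ACG GAC TCT GCG AAT TTG CGT GAC TAT CCC GGG GAC ATG TAT CGT CCG AAC ACT ACC TAC TGA ATG GTC TTA GGC GAG GGA — ATG at 51, stop TGA at 75 → 27 nt.
Forward-strand max 15 nt; reverse-strand max 27 nt. The reverse strand has the longer ORF.

reverse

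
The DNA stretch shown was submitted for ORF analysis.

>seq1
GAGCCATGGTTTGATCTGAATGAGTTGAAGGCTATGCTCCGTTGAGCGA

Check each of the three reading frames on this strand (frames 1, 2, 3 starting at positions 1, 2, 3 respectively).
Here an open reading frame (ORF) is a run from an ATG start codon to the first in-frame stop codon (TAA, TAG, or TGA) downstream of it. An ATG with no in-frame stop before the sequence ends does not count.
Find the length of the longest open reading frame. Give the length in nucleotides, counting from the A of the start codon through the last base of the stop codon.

Frame 1: GAG CCA TGG TTT GAT CTG AAT GAG TTG AAG GCT ATG CTC CGT TGA GCG — ATG at 34, stop TGA at 43 → 12 nt.
Frame 2: AGC CAT GGT TTG ATC TGA ATG AGT TGA AGG CTA TGC TCC GTT GAG CGA — ATG at 20, stop TGA at 26 → 9 nt.
Frame 3: GCC ATG GTT TGA TCT GAA TGA GTT GAA GGC TAT GCT CCG TTG AGC — ATG at 6, stop TGA at 12 → 9 nt.
Longest: frame 1, positions 34–45, 12 nt = 4 codons = 3 aa. → 12 nucleotides.

12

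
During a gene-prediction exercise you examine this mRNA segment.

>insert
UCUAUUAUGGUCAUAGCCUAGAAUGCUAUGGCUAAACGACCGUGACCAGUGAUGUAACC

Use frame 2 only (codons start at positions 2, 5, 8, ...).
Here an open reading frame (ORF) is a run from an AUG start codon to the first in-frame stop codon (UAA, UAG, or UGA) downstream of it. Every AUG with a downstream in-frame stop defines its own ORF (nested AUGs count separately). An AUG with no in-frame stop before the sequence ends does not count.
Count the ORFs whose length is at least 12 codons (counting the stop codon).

0

Frame 2: CUA UUA UGG UCA UAG CCU AGA AUG CUA UGG CUA AAC GAC CGU GAC CAG UGA UGU AAC — AUG at 23, stop UGA at 50 → 30 nt.
No ORF reaches 12 codons. Count = 0.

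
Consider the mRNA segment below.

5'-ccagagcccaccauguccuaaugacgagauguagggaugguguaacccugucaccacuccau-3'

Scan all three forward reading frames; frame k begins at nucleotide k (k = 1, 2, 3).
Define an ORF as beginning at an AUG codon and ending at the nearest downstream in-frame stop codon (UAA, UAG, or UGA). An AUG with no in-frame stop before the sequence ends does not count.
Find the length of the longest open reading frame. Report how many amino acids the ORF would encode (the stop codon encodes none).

2

Frame 1: CCA GAG CCC ACC AUG UCC UAA UGA CGA GAU GUA GGG AUG GUG UAA CCC UGU CAC CAC UCC — AUG at 13, stop UAA at 19 → 9 nt; AUG at 37, stop UAA at 43 → 9 nt.
Frame 2: CAG AGC CCA CCA UGU CCU AAU GAC GAG AUG UAG GGA UGG UGU AAC CCU GUC ACC ACU CCA — AUG at 29, stop UAG at 32 → 6 nt.
Frame 3: AGA GCC CAC CAU GUC CUA AUG ACG AGA UGU AGG GAU GGU GUA ACC CUG UCA CCA CUC CAU — no AUG→stop ORF.
Longest: frame 1, positions 13–21, 9 nt = 3 codons = 2 aa. → 2 amino acids.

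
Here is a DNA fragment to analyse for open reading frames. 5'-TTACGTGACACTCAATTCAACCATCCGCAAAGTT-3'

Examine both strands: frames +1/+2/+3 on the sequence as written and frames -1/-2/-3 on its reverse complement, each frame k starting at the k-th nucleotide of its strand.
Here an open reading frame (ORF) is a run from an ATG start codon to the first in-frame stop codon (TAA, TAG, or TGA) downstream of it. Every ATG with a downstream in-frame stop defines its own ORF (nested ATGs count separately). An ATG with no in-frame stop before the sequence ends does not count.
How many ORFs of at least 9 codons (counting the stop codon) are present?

Reverse complement (5'→3'): AACTTTGCGGATGGTTGAATTGAGTGTCACGTAA
Frame +1: TTA CGT GAC ACT CAA TTC AAC CAT CCG CAA AGT — no ATG→stop ORF.
Frame +2: TAC GTG ACA CTC AAT TCA ACC ATC CGC AAA GTT — no ATG→stop ORF.
Frame +3: ACG TGA CAC TCA ATT CAA CCA TCC GCA AAG — no ATG→stop ORF.
Frame -1: AAC TTT GCG GAT GGT TGA ATT GAG TGT CAC GTA — no ATG→stop ORF.
Frame -2: ACT TTG CGG ATG GTT GAA TTG AGT GTC ACG TAA — ATG at 11, stop TAA at 32 → 24 nt.
Frame -3: CTT TGC GGA TGG TTG AAT TGA GTG TCA CGT — no ATG→stop ORF.
No ORF reaches 9 codons. Count = 0.

0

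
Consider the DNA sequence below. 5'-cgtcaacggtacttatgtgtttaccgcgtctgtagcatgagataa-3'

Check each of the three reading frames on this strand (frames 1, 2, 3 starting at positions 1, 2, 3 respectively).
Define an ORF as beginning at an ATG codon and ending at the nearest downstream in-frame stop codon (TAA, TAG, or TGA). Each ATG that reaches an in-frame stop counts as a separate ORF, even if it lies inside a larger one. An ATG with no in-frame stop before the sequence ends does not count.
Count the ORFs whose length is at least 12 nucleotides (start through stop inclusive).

Frame 1: CGT CAA CGG TAC TTA TGT GTT TAC CGC GTC TGT AGC ATG AGA TAA — ATG at 37, stop TAA at 43 → 9 nt.
Frame 2: GTC AAC GGT ACT TAT GTG TTT ACC GCG TCT GTA GCA TGA GAT — no ATG→stop ORF.
Frame 3: TCA ACG GTA CTT ATG TGT TTA CCG CGT CTG TAG CAT GAG ATA — ATG at 15, stop TAG at 33 → 21 nt.
ORFs ≥ 12 nucleotides: frame 3 15–35 (21 nucleotides). Count = 1.

1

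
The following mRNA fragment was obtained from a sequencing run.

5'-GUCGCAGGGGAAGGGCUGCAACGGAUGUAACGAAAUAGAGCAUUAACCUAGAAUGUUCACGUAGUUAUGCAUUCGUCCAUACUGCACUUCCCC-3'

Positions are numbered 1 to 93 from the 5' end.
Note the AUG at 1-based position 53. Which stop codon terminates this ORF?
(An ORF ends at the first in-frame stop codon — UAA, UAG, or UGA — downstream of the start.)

UAG

Codons from position 53: AUG (53–55), UUC (56–58), ACG (59–61), UAG (62–64).
The first in-frame stop codon is UAG.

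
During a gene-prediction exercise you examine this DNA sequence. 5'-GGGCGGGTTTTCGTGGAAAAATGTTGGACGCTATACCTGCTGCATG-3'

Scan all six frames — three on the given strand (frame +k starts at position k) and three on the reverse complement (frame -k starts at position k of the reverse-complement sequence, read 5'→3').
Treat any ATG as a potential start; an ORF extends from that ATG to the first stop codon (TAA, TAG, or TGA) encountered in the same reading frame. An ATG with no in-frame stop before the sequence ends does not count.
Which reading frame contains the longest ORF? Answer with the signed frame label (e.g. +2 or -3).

-2

Reverse complement (5'→3'): CATGCAGCAGGTATAGCGTCCAACATTTTTCCACGAAAACCCGCCC
Frame +1: GGG CGG GTT TTC GTG GAA AAA TGT TGG ACG CTA TAC CTG CTG CAT — no ATG→stop ORF.
Frame +2: GGC GGG TTT TCG TGG AAA AAT GTT GGA CGC TAT ACC TGC TGC ATG — no ATG→stop ORF.
Frame +3: GCG GGT TTT CGT GGA AAA ATG TTG GAC GCT ATA CCT GCT GCA — no ATG→stop ORF.
Frame -1: CAT GCA GCA GGT ATA GCG TCC AAC ATT TTT CCA CGA AAA CCC GCC — no ATG→stop ORF.
Frame -2: ATG CAG CAG GTA TAG CGT CCA ACA TTT TTC CAC GAA AAC CCG CCC — ATG at 2, stop TAG at 14 → 15 nt.
Frame -3: TGC AGC AGG TAT AGC GTC CAA CAT TTT TCC ACG AAA ACC CGC — no ATG→stop ORF.
Longest ORF is 15 nt in frame -2 (positions 2–16).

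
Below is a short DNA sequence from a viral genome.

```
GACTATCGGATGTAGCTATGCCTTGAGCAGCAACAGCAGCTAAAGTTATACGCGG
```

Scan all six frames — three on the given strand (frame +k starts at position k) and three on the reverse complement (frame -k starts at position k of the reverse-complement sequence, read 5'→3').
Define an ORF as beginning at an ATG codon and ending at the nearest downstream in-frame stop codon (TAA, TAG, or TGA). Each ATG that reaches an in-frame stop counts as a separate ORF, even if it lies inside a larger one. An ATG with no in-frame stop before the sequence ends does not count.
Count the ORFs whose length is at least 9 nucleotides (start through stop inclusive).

1

Reverse complement (5'→3'): CCGCGTATAACTTTAGCTGCTGTTGCTGCTCAAGGCATAGCTACATCCGATAGTC
Frame +1: GAC TAT CGG ATG TAG CTA TGC CTT GAG CAG CAA CAG CAG CTA AAG TTA TAC GCG — ATG at 10, stop TAG at 13 → 6 nt.
Frame +2: ACT ATC GGA TGT AGC TAT GCC TTG AGC AGC AAC AGC AGC TAA AGT TAT ACG CGG — no ATG→stop ORF.
Frame +3: CTA TCG GAT GTA GCT ATG CCT TGA GCA GCA ACA GCA GCT AAA GTT ATA CGC — ATG at 18, stop TGA at 24 → 9 nt.
Frame -1: CCG CGT ATA ACT TTA GCT GCT GTT GCT GCT CAA GGC ATA GCT ACA TCC GAT AGT — no ATG→stop ORF.
Frame -2: CGC GTA TAA CTT TAG CTG CTG TTG CTG CTC AAG GCA TAG CTA CAT CCG ATA GTC — no ATG→stop ORF.
Frame -3: GCG TAT AAC TTT AGC TGC TGT TGC TGC TCA AGG CAT AGC TAC ATC CGA TAG — no ATG→stop ORF.
ORFs ≥ 9 nucleotides: frame +3 18–26 (9 nucleotides). Count = 1.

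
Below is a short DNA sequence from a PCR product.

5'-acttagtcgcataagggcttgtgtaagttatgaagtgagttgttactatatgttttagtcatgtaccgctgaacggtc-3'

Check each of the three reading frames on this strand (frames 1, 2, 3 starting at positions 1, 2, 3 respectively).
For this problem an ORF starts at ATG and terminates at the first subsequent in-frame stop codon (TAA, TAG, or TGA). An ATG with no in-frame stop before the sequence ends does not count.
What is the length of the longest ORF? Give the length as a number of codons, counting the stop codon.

Frame 1: ACT TAG TCG CAT AAG GGC TTG TGT AAG TTA TGA AGT GAG TTG TTA CTA TAT GTT TTA GTC ATG TAC CGC TGA ACG GTC — ATG at 61, stop TGA at 70 → 12 nt.
Frame 2: CTT AGT CGC ATA AGG GCT TGT GTA AGT TAT GAA GTG AGT TGT TAC TAT ATG TTT TAG TCA TGT ACC GCT GAA CGG — ATG at 50, stop TAG at 56 → 9 nt.
Frame 3: TTA GTC GCA TAA GGG CTT GTG TAA GTT ATG AAG TGA GTT GTT ACT ATA TGT TTT AGT CAT GTA CCG CTG AAC GGT — ATG at 30, stop TGA at 36 → 9 nt.
Longest: frame 1, positions 61–72, 12 nt = 4 codons = 3 aa. → 4 codons.

4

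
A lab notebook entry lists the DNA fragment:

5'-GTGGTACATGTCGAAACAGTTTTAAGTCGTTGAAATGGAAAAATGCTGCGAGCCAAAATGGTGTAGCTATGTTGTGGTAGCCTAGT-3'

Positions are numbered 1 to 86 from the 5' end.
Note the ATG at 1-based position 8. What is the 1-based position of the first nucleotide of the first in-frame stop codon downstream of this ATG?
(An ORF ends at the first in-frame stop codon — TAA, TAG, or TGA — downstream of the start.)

23

Codons from position 8: ATG (8–10), TCG (11–13), AAA (14–16), CAG (17–19), TTT (20–22), TAA (23–25).
TAA is a stop codon; it begins at position 23.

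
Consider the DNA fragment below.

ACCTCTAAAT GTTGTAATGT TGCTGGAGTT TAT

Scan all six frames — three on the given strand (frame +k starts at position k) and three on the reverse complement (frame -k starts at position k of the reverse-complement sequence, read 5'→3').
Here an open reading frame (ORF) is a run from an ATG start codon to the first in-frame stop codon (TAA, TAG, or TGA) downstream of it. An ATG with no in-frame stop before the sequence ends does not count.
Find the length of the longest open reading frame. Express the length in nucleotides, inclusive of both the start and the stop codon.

Reverse complement (5'→3'): ATAAACTCCAGCAACATTACAACATTTAGAGGT
Frame +1: ACC TCT AAA TGT TGT AAT GTT GCT GGA GTT TAT — no ATG→stop ORF.
Frame +2: CCT CTA AAT GTT GTA ATG TTG CTG GAG TTT — no ATG→stop ORF.
Frame +3: CTC TAA ATG TTG TAA TGT TGC TGG AGT TTA — ATG at 9, stop TAA at 15 → 9 nt.
Frame -1: ATA AAC TCC AGC AAC ATT ACA ACA TTT AGA GGT — no ATG→stop ORF.
Frame -2: TAA ACT CCA GCA ACA TTA CAA CAT TTA GAG — no ATG→stop ORF.
Frame -3: AAA CTC CAG CAA CAT TAC AAC ATT TAG AGG — no ATG→stop ORF.
Longest: frame +3, positions 9–17, 9 nt = 3 codons = 2 aa. → 9 nucleotides.

9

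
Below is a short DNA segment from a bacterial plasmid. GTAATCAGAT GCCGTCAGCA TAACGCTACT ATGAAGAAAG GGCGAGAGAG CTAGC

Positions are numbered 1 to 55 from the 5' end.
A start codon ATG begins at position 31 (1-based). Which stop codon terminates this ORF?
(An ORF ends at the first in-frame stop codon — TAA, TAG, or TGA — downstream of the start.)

Codons from position 31: ATG (31–33), AAG (34–36), AAA (37–39), GGG (40–42), CGA (43–45), GAG (46–48), AGC (49–51), TAG (52–54).
The first in-frame stop codon is TAG.

TAG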